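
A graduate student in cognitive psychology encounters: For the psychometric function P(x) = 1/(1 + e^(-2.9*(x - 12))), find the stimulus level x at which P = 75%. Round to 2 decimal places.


At P = 0.75: 0.75 = 1/(1 + e^(-k*(x-x0)))
Solving: e^(-k*(x-x0)) = 1/3
x = x0 + ln(3)/k
ln(3) = 1.0986
x = 12 + 1.0986/2.9
= 12 + 0.3788
= 12.38


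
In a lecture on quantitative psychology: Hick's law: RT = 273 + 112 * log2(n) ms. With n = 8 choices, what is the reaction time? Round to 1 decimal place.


RT = 273 + 112 * log2(8)
log2(8) = 3.0
RT = 273 + 112 * 3.0
= 273 + 336.0
= 609.0 ms


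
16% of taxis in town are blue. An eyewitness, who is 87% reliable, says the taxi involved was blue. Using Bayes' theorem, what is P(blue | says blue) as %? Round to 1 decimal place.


P(blue | says blue) = P(says blue | blue)*P(blue) / [P(says blue | blue)*P(blue) + P(says blue | not blue)*P(not blue)]
Numerator = 0.87 * 0.16 = 0.1392
False identification = 0.13 * 0.84 = 0.1092
P = 0.1392 / (0.1392 + 0.1092)
= 0.1392 / 0.2484
As percentage = 56.0


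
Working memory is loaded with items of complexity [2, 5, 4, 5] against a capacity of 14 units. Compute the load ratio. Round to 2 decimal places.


Total complexity = 2 + 5 + 4 + 5 = 16
Load = total / capacity = 16 / 14
= 1.14


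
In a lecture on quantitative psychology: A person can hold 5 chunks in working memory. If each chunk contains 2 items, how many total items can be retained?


Total items = chunks * items_per_chunk
= 5 * 2
= 10


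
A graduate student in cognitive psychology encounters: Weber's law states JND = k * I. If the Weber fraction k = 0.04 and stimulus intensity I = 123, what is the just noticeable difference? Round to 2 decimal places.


JND = k * I
JND = 0.04 * 123
= 4.92


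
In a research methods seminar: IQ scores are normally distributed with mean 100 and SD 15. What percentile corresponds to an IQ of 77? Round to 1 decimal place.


z = (IQ - mean) / SD
z = (77 - 100) / 15 = -1.5333
Percentile = Phi(-1.5333) * 100
Phi(-1.5333) = 0.062601
= 6.3


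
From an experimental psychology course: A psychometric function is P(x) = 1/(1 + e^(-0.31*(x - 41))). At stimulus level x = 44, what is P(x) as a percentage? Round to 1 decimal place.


P(x) = 1/(1 + e^(-0.31*(44 - 41)))
Exponent = -0.31 * 3 = -0.93
e^(-0.93) = 0.394554
P = 1/(1 + 0.394554) = 0.717075
Percentage = 71.7


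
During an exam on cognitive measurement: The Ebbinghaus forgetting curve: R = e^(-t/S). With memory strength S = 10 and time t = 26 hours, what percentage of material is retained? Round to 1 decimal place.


R = e^(-t/S)
-t/S = -26/10 = -2.6
R = e^(-2.6) = 0.074274
Percentage = 0.074274 * 100
= 7.4


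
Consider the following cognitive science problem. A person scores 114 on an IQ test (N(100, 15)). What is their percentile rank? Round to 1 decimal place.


z = (IQ - mean) / SD
z = (114 - 100) / 15 = 0.9333
Percentile = Phi(0.9333) * 100
Phi(0.9333) = 0.824667
= 82.5


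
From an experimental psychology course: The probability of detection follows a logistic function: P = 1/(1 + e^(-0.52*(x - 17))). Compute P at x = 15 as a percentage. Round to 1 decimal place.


P(x) = 1/(1 + e^(-0.52*(15 - 17)))
Exponent = -0.52 * -2 = 1.04
e^(1.04) = 2.829217
P = 1/(1 + 2.829217) = 0.26115
Percentage = 26.1


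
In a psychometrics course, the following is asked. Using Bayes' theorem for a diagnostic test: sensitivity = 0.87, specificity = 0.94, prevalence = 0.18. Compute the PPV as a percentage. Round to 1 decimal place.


PPV = (sens * prev) / (sens * prev + (1-spec) * (1-prev))
Numerator = 0.87 * 0.18 = 0.1566
P(positive and no disease) = (1 - spec) * (1 - prev) = (1 - 0.94) * (1 - 0.18) = 0.0492
Denominator = 0.1566 + 0.0492 = 0.2058
PPV = 0.1566 / 0.2058 = 0.760933
As percentage = 76.1


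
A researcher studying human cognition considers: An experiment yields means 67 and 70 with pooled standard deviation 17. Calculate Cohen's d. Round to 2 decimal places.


Cohen's d = (M1 - M2) / S_pooled
= (67 - 70) / 17
= -3 / 17
= -0.18


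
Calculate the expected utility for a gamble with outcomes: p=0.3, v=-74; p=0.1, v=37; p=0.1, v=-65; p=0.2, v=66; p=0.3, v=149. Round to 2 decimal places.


EU = sum(p_i * v_i)
0.3 * -74 = -22.2
0.1 * 37 = 3.7
0.1 * -65 = -6.5
0.2 * 66 = 13.2
0.3 * 149 = 44.7
EU = -22.2 + 3.7 + -6.5 + 13.2 + 44.7
= 32.90


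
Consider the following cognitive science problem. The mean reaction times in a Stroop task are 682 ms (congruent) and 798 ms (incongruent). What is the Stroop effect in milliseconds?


Stroop effect = RT(incongruent) - RT(congruent)
= 798 - 682
= 116 ms


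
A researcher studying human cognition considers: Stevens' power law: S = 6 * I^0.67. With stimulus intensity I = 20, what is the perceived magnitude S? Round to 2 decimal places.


S = 6 * 20^0.67
20^0.67 = 7.442
S = 6 * 7.442
= 44.65


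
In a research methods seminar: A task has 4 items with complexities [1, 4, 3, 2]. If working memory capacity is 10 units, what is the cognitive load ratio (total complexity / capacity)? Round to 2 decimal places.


Total complexity = 1 + 4 + 3 + 2 = 10
Load = total / capacity = 10 / 10
= 1.00


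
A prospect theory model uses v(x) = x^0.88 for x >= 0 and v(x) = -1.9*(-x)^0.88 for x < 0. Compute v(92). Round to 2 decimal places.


Since x = 92 >= 0, use v(x) = x^0.88
92^0.88 = 53.4728
v(92) = 53.47


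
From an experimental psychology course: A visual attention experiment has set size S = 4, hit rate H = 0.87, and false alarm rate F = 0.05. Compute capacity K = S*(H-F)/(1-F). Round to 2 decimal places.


K = S * (H - F) / (1 - F)
H - F = 0.82
1 - F = 0.95
K = 4 * 0.82 / 0.95
= 3.45


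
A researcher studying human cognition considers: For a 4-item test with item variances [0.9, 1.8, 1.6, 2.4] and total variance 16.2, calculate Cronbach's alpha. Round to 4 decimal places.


alpha = (k/(k-1)) * (1 - sum(s_i^2)/s_total^2)
sum(item variances) = 6.7
k/(k-1) = 4/3 = 1.333333
1 - 6.7/16.2 = 1 - 0.41358 = 0.58642
alpha = 1.333333 * 0.58642
= 0.7819


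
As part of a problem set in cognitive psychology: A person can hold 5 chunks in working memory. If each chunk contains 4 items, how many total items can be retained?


Total items = chunks * items_per_chunk
= 5 * 4
= 20


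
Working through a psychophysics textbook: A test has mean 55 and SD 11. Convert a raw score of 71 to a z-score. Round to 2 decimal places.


z = (X - mu) / sigma
= (71 - 55) / 11
= 16 / 11
= 1.45


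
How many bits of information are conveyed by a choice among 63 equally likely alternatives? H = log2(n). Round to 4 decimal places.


H = log2(n)
H = log2(63)
= 5.9773


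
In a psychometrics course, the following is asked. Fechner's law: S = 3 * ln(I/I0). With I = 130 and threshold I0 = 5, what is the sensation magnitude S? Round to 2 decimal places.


S = 3 * ln(130/5)
I/I0 = 26.0
ln(26.0) = 3.2581
S = 3 * 3.2581
= 9.77


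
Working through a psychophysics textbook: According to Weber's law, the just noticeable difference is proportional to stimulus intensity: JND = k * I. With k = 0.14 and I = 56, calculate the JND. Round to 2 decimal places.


JND = k * I
JND = 0.14 * 56
= 7.84


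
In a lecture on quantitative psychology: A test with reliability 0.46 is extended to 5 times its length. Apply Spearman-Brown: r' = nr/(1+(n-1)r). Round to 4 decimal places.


r_new = n*r / (1 + (n-1)*r)
Numerator = 5 * 0.46 = 2.3
Denominator = 1 + 4 * 0.46 = 2.84
r_new = 2.3 / 2.84
= 0.8099


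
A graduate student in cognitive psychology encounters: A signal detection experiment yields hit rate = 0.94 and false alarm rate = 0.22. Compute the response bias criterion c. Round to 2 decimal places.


c = -0.5 * (z(HR) + z(FAR))
z(0.94) = 1.5548
z(0.22) = -0.7722
c = -0.5 * (1.5548 + -0.7722)
= -0.5 * 0.7826
= -0.39


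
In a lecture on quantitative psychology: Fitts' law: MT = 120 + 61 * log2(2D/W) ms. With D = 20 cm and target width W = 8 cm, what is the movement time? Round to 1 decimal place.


MT = 120 + 61 * log2(2*20/8)
2D/W = 5.0
log2(5.0) = 2.3219
MT = 120 + 61 * 2.3219
= 261.6 ms


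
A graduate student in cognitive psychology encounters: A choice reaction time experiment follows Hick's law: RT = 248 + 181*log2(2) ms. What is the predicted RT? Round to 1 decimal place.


RT = 248 + 181 * log2(2)
log2(2) = 1.0
RT = 248 + 181 * 1.0
= 248 + 181.0
= 429.0 ms


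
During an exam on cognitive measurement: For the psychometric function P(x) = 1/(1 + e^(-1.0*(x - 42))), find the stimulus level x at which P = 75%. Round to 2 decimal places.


At P = 0.75: 0.75 = 1/(1 + e^(-k*(x-x0)))
Solving: e^(-k*(x-x0)) = 1/3
x = x0 + ln(3)/k
ln(3) = 1.0986
x = 42 + 1.0986/1.0
= 42 + 1.0986
= 43.10


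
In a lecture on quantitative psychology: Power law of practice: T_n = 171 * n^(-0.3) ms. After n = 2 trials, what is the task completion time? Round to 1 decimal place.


T_n = 171 * 2^(-0.3)
2^(-0.3) = 0.812252
T_n = 171 * 0.812252
= 138.9 ms


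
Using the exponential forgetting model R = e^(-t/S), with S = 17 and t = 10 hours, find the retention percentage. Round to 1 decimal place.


R = e^(-t/S)
-t/S = -10/17 = -0.588235
R = e^(-0.588235) = 0.555307
Percentage = 0.555307 * 100
= 55.5


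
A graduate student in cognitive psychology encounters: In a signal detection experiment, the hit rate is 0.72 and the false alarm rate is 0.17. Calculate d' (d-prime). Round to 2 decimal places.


d' = z(HR) - z(FAR)
z(0.72) = 0.5828
z(0.17) = -0.9542
d' = 0.5828 - -0.9542
= 1.54


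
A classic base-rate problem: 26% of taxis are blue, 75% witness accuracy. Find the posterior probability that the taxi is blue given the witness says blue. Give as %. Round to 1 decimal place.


P(blue | says blue) = P(says blue | blue)*P(blue) / [P(says blue | blue)*P(blue) + P(says blue | not blue)*P(not blue)]
Numerator = 0.75 * 0.26 = 0.195
False identification = 0.25 * 0.74 = 0.185
P = 0.195 / (0.195 + 0.185)
= 0.195 / 0.38
As percentage = 51.3


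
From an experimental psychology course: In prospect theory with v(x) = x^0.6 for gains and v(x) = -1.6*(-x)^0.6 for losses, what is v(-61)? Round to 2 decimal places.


Since x = -61 < 0, use v(x) = -lambda*(-x)^alpha
(-x) = 61
61^0.6 = 11.7814
v(-61) = -1.6 * 11.7814
= -18.85


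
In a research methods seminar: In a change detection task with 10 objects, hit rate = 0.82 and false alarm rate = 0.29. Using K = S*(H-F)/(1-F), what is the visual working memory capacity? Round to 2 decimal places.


K = S * (H - F) / (1 - F)
H - F = 0.53
1 - F = 0.71
K = 10 * 0.53 / 0.71
= 7.46


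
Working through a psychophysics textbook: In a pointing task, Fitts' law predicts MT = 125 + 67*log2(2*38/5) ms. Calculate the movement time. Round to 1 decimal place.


MT = 125 + 67 * log2(2*38/5)
2D/W = 15.2
log2(15.2) = 3.926
MT = 125 + 67 * 3.926
= 388.0 ms


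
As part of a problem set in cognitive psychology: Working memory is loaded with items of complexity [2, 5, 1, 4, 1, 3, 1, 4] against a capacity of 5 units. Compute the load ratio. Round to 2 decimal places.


Total complexity = 2 + 5 + 1 + 4 + 1 + 3 + 1 + 4 = 21
Load = total / capacity = 21 / 5
= 4.20


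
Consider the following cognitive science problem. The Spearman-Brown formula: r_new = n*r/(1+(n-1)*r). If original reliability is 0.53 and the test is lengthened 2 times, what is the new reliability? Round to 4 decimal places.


r_new = n*r / (1 + (n-1)*r)
Numerator = 2 * 0.53 = 1.06
Denominator = 1 + 1 * 0.53 = 1.53
r_new = 1.06 / 1.53
= 0.6928


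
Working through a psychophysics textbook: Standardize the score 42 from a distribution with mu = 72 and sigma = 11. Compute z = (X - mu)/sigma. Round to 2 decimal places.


z = (X - mu) / sigma
= (42 - 72) / 11
= -30 / 11
= -2.73


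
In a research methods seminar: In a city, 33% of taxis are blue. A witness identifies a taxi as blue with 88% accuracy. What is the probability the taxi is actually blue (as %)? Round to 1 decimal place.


P(blue | says blue) = P(says blue | blue)*P(blue) / [P(says blue | blue)*P(blue) + P(says blue | not blue)*P(not blue)]
Numerator = 0.88 * 0.33 = 0.2904
False identification = 0.12 * 0.67 = 0.0804
P = 0.2904 / (0.2904 + 0.0804)
= 0.2904 / 0.3708
As percentage = 78.3


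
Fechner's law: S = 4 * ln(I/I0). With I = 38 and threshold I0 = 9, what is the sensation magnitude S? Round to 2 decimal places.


S = 4 * ln(38/9)
I/I0 = 4.222222
ln(4.222222) = 1.4404
S = 4 * 1.4404
= 5.76


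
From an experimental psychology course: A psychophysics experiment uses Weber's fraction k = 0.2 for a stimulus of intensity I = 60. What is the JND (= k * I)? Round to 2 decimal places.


JND = k * I
JND = 0.2 * 60
= 12.00


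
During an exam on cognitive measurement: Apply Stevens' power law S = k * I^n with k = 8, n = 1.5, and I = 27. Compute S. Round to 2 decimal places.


S = 8 * 27^1.5
27^1.5 = 140.2961
S = 8 * 140.2961
= 1122.37


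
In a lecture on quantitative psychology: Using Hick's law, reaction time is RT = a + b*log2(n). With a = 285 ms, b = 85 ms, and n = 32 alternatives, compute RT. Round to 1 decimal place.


RT = 285 + 85 * log2(32)
log2(32) = 5.0
RT = 285 + 85 * 5.0
= 285 + 425.0
= 710.0 ms


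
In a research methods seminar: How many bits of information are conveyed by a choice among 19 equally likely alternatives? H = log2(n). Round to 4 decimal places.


H = log2(n)
H = log2(19)
= 4.2479


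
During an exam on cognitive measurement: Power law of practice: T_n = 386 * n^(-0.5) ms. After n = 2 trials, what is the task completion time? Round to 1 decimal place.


T_n = 386 * 2^(-0.5)
2^(-0.5) = 0.707107
T_n = 386 * 0.707107
= 272.9 ms


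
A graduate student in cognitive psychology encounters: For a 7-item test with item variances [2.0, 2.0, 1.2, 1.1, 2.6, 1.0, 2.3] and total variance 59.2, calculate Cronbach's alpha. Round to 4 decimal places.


alpha = (k/(k-1)) * (1 - sum(s_i^2)/s_total^2)
sum(item variances) = 12.2
k/(k-1) = 7/6 = 1.166667
1 - 12.2/59.2 = 1 - 0.206081 = 0.793919
alpha = 1.166667 * 0.793919
= 0.9262


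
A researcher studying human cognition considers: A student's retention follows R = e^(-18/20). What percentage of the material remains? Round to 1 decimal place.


R = e^(-t/S)
-t/S = -18/20 = -0.9
R = e^(-0.9) = 0.40657
Percentage = 0.40657 * 100
= 40.7


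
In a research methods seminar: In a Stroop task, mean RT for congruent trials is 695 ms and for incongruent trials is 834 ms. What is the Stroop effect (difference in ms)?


Stroop effect = RT(incongruent) - RT(congruent)
= 834 - 695
= 139 ms


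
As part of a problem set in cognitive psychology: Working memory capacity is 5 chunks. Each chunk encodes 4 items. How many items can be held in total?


Total items = chunks * items_per_chunk
= 5 * 4
= 20


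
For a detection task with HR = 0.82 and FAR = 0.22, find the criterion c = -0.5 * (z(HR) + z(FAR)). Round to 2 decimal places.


c = -0.5 * (z(HR) + z(FAR))
z(0.82) = 0.9154
z(0.22) = -0.7722
c = -0.5 * (0.9154 + -0.7722)
= -0.5 * 0.1432
= -0.07


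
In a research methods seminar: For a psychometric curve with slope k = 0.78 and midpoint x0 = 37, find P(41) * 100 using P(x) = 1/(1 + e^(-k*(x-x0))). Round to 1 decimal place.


P(x) = 1/(1 + e^(-0.78*(41 - 37)))
Exponent = -0.78 * 4 = -3.12
e^(-3.12) = 0.044157
P = 1/(1 + 0.044157) = 0.95771
Percentage = 95.8


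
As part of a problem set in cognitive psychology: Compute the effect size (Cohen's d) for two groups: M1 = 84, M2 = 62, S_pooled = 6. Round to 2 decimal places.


Cohen's d = (M1 - M2) / S_pooled
= (84 - 62) / 6
= 22 / 6
= 3.67


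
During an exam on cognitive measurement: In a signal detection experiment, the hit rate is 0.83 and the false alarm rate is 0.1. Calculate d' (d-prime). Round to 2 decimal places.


d' = z(HR) - z(FAR)
z(0.83) = 0.9542
z(0.1) = -1.2816
d' = 0.9542 - -1.2816
= 2.24


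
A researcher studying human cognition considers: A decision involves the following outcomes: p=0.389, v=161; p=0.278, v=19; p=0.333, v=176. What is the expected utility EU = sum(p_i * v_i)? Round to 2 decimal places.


EU = sum(p_i * v_i)
0.389 * 161 = 62.629
0.278 * 19 = 5.282
0.333 * 176 = 58.608
EU = 62.629 + 5.282 + 58.608
= 126.52


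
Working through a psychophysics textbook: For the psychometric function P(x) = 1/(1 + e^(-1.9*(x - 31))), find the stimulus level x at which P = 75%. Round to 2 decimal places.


At P = 0.75: 0.75 = 1/(1 + e^(-k*(x-x0)))
Solving: e^(-k*(x-x0)) = 1/3
x = x0 + ln(3)/k
ln(3) = 1.0986
x = 31 + 1.0986/1.9
= 31 + 0.5782
= 31.58


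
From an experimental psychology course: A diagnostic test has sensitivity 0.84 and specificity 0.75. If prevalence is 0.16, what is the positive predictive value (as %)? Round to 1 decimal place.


PPV = (sens * prev) / (sens * prev + (1-spec) * (1-prev))
Numerator = 0.84 * 0.16 = 0.1344
P(positive and no disease) = (1 - spec) * (1 - prev) = (1 - 0.75) * (1 - 0.16) = 0.21
Denominator = 0.1344 + 0.21 = 0.3444
PPV = 0.1344 / 0.3444 = 0.390244
As percentage = 39.0


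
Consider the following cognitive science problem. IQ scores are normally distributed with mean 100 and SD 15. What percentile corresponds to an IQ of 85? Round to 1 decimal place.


z = (IQ - mean) / SD
z = (85 - 100) / 15 = -1.0
Percentile = Phi(-1.0) * 100
Phi(-1.0) = 0.158655
= 15.9


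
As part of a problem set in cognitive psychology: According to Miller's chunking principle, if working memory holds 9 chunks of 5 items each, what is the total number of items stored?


Total items = chunks * items_per_chunk
= 9 * 5
= 45


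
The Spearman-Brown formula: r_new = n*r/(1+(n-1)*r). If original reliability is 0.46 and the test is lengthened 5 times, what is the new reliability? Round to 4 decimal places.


r_new = n*r / (1 + (n-1)*r)
Numerator = 5 * 0.46 = 2.3
Denominator = 1 + 4 * 0.46 = 2.84
r_new = 2.3 / 2.84
= 0.8099


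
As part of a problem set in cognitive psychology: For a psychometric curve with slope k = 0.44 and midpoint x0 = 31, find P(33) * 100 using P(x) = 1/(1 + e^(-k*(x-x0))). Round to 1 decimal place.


P(x) = 1/(1 + e^(-0.44*(33 - 31)))
Exponent = -0.44 * 2 = -0.88
e^(-0.88) = 0.414783
P = 1/(1 + 0.414783) = 0.706822
Percentage = 70.7


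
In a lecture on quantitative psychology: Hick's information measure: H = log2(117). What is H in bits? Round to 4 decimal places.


H = log2(n)
H = log2(117)
= 6.8704


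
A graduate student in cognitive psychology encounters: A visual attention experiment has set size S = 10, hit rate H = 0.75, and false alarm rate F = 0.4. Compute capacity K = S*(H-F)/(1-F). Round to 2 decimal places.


K = S * (H - F) / (1 - F)
H - F = 0.35
1 - F = 0.6
K = 10 * 0.35 / 0.6
= 5.83


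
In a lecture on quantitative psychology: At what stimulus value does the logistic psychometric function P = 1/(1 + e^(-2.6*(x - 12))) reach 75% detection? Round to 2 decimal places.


At P = 0.75: 0.75 = 1/(1 + e^(-k*(x-x0)))
Solving: e^(-k*(x-x0)) = 1/3
x = x0 + ln(3)/k
ln(3) = 1.0986
x = 12 + 1.0986/2.6
= 12 + 0.4225
= 12.42


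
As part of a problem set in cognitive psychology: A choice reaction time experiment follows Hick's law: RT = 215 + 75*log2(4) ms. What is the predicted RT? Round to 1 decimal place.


RT = 215 + 75 * log2(4)
log2(4) = 2.0
RT = 215 + 75 * 2.0
= 215 + 150.0
= 365.0 ms


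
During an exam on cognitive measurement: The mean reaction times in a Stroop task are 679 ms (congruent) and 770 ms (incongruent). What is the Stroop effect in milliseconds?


Stroop effect = RT(incongruent) - RT(congruent)
= 770 - 679
= 91 ms


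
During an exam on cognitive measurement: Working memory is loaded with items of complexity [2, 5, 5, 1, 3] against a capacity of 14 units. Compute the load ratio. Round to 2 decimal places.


Total complexity = 2 + 5 + 5 + 1 + 3 = 16
Load = total / capacity = 16 / 14
= 1.14


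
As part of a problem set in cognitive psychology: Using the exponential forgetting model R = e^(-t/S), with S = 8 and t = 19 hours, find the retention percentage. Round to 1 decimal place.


R = e^(-t/S)
-t/S = -19/8 = -2.375
R = e^(-2.375) = 0.093014
Percentage = 0.093014 * 100
= 9.3


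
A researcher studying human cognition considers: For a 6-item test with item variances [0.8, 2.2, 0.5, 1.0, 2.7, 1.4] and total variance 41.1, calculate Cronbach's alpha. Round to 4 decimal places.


alpha = (k/(k-1)) * (1 - sum(s_i^2)/s_total^2)
sum(item variances) = 8.6
k/(k-1) = 6/5 = 1.2
1 - 8.6/41.1 = 1 - 0.209246 = 0.790754
alpha = 1.2 * 0.790754
= 0.9489


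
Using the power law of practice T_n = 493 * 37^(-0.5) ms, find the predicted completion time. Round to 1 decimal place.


T_n = 493 * 37^(-0.5)
37^(-0.5) = 0.164399
T_n = 493 * 0.164399
= 81.0 ms


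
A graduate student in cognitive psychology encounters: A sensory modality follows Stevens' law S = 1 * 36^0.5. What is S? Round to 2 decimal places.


S = 1 * 36^0.5
36^0.5 = 6.0
S = 1 * 6.0
= 6.00


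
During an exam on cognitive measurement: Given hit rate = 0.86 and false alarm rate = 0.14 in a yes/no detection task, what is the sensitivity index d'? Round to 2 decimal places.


d' = z(HR) - z(FAR)
z(0.86) = 1.0803
z(0.14) = -1.0803
d' = 1.0803 - -1.0803
= 2.16


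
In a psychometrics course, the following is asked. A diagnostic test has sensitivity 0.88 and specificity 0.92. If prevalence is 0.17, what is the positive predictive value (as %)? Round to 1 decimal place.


PPV = (sens * prev) / (sens * prev + (1-spec) * (1-prev))
Numerator = 0.88 * 0.17 = 0.1496
P(positive and no disease) = (1 - spec) * (1 - prev) = (1 - 0.92) * (1 - 0.17) = 0.0664
Denominator = 0.1496 + 0.0664 = 0.216
PPV = 0.1496 / 0.216 = 0.692593
As percentage = 69.3


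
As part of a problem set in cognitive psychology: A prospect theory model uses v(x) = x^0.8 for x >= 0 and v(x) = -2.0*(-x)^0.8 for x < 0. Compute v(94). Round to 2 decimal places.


Since x = 94 >= 0, use v(x) = x^0.8
94^0.8 = 37.8881
v(94) = 37.89


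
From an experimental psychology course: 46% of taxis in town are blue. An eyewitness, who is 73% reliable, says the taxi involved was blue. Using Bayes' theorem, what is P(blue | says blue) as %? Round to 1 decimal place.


P(blue | says blue) = P(says blue | blue)*P(blue) / [P(says blue | blue)*P(blue) + P(says blue | not blue)*P(not blue)]
Numerator = 0.73 * 0.46 = 0.3358
False identification = 0.27 * 0.54 = 0.1458
P = 0.3358 / (0.3358 + 0.1458)
= 0.3358 / 0.4816
As percentage = 69.7


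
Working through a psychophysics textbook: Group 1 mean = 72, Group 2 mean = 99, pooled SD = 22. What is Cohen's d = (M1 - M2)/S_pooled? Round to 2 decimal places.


Cohen's d = (M1 - M2) / S_pooled
= (72 - 99) / 22
= -27 / 22
= -1.23


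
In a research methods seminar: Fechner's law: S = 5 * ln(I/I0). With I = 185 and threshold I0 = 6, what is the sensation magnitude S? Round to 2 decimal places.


S = 5 * ln(185/6)
I/I0 = 30.833333
ln(30.833333) = 3.4286
S = 5 * 3.4286
= 17.14


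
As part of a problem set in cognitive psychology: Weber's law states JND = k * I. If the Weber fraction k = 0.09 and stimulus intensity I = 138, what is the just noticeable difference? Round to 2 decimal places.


JND = k * I
JND = 0.09 * 138
= 12.42


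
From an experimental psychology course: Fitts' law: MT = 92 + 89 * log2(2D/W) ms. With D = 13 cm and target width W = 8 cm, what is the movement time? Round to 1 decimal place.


MT = 92 + 89 * log2(2*13/8)
2D/W = 3.25
log2(3.25) = 1.7004
MT = 92 + 89 * 1.7004
= 243.3 ms


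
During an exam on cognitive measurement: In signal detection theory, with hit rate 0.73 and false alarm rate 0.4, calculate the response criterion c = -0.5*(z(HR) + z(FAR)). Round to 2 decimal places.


c = -0.5 * (z(HR) + z(FAR))
z(0.73) = 0.6128
z(0.4) = -0.2533
c = -0.5 * (0.6128 + -0.2533)
= -0.5 * 0.3595
= -0.18


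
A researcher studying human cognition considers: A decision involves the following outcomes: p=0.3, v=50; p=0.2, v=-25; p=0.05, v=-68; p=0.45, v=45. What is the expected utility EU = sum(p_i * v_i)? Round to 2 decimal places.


EU = sum(p_i * v_i)
0.3 * 50 = 15.0
0.2 * -25 = -5.0
0.05 * -68 = -3.4
0.45 * 45 = 20.25
EU = 15.0 + -5.0 + -3.4 + 20.25
= 26.85


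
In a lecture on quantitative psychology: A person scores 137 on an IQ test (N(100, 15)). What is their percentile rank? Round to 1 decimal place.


z = (IQ - mean) / SD
z = (137 - 100) / 15 = 2.4667
Percentile = Phi(2.4667) * 100
Phi(2.4667) = 0.993182
= 99.3


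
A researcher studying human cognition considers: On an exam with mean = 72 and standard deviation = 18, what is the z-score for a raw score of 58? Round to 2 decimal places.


z = (X - mu) / sigma
= (58 - 72) / 18
= -14 / 18
= -0.78


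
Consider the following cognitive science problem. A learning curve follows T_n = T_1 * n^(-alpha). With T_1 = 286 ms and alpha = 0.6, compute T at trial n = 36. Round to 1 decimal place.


T_n = 286 * 36^(-0.6)
36^(-0.6) = 0.116471
T_n = 286 * 0.116471
= 33.3 ms


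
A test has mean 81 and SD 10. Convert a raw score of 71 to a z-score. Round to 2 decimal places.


z = (X - mu) / sigma
= (71 - 81) / 10
= -10 / 10
= -1.00


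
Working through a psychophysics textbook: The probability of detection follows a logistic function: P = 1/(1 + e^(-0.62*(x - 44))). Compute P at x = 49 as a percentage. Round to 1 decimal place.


P(x) = 1/(1 + e^(-0.62*(49 - 44)))
Exponent = -0.62 * 5 = -3.1
e^(-3.1) = 0.045049
P = 1/(1 + 0.045049) = 0.956893
Percentage = 95.7


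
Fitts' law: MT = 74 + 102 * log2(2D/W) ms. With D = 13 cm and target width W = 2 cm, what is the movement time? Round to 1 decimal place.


MT = 74 + 102 * log2(2*13/2)
2D/W = 13.0
log2(13.0) = 3.7004
MT = 74 + 102 * 3.7004
= 451.4 ms


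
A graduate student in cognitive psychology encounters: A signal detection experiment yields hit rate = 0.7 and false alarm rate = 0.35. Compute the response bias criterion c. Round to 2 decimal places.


c = -0.5 * (z(HR) + z(FAR))
z(0.7) = 0.5244
z(0.35) = -0.3853
c = -0.5 * (0.5244 + -0.3853)
= -0.5 * 0.1391
= -0.07


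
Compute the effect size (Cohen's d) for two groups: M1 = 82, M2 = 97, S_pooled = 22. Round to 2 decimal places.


Cohen's d = (M1 - M2) / S_pooled
= (82 - 97) / 22
= -15 / 22
= -0.68


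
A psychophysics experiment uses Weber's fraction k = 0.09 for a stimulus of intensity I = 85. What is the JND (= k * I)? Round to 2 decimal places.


JND = k * I
JND = 0.09 * 85
= 7.65


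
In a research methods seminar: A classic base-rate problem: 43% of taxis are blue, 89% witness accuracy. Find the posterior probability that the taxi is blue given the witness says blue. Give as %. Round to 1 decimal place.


P(blue | says blue) = P(says blue | blue)*P(blue) / [P(says blue | blue)*P(blue) + P(says blue | not blue)*P(not blue)]
Numerator = 0.89 * 0.43 = 0.3827
False identification = 0.11 * 0.57 = 0.0627
P = 0.3827 / (0.3827 + 0.0627)
= 0.3827 / 0.4454
As percentage = 85.9


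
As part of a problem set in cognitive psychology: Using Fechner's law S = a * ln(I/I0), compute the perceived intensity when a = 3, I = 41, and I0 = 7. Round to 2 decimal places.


S = 3 * ln(41/7)
I/I0 = 5.857143
ln(5.857143) = 1.7677
S = 3 * 1.7677
= 5.30


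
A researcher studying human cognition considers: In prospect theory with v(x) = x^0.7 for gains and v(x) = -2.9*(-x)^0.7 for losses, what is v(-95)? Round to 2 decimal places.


Since x = -95 < 0, use v(x) = -lambda*(-x)^alpha
(-x) = 95
95^0.7 = 24.233
v(-95) = -2.9 * 24.233
= -70.28


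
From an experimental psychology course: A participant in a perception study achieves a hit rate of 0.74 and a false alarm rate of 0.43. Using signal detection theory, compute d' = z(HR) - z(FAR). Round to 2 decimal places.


d' = z(HR) - z(FAR)
z(0.74) = 0.6433
z(0.43) = -0.1764
d' = 0.6433 - -0.1764
= 0.82


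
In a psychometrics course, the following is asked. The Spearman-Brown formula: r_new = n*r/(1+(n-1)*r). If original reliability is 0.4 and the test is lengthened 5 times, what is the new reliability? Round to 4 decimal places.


r_new = n*r / (1 + (n-1)*r)
Numerator = 5 * 0.4 = 2.0
Denominator = 1 + 4 * 0.4 = 2.6
r_new = 2.0 / 2.6
= 0.7692


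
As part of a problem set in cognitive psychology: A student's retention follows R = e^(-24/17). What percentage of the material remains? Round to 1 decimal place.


R = e^(-t/S)
-t/S = -24/17 = -1.411765
R = e^(-1.411765) = 0.243713
Percentage = 0.243713 * 100
= 24.4


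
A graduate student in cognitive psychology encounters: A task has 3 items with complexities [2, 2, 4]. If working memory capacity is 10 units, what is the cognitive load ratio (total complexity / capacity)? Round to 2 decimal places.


Total complexity = 2 + 2 + 4 = 8
Load = total / capacity = 8 / 10
= 0.80


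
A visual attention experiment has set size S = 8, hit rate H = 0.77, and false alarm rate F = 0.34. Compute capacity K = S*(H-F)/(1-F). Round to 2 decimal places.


K = S * (H - F) / (1 - F)
H - F = 0.43
1 - F = 0.66
K = 8 * 0.43 / 0.66
= 5.21


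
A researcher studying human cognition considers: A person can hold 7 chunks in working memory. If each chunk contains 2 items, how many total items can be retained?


Total items = chunks * items_per_chunk
= 7 * 2
= 14


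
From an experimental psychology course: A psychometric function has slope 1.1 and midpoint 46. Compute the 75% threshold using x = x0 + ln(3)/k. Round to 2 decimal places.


At P = 0.75: 0.75 = 1/(1 + e^(-k*(x-x0)))
Solving: e^(-k*(x-x0)) = 1/3
x = x0 + ln(3)/k
ln(3) = 1.0986
x = 46 + 1.0986/1.1
= 46 + 0.9987
= 47.00


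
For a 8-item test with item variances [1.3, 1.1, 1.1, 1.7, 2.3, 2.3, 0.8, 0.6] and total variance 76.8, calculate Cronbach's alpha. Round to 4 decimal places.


alpha = (k/(k-1)) * (1 - sum(s_i^2)/s_total^2)
sum(item variances) = 11.2
k/(k-1) = 8/7 = 1.142857
1 - 11.2/76.8 = 1 - 0.145833 = 0.854167
alpha = 1.142857 * 0.854167
= 0.9762


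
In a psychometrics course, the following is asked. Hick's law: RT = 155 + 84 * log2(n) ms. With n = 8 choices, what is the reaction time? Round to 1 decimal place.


RT = 155 + 84 * log2(8)
log2(8) = 3.0
RT = 155 + 84 * 3.0
= 155 + 252.0
= 407.0 ms


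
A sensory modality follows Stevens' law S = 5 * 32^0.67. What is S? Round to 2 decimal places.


S = 5 * 32^0.67
32^0.67 = 10.1965
S = 5 * 10.1965
= 50.98


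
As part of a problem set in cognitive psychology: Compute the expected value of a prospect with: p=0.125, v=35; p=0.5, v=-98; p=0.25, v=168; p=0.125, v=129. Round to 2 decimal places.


EU = sum(p_i * v_i)
0.125 * 35 = 4.375
0.5 * -98 = -49.0
0.25 * 168 = 42.0
0.125 * 129 = 16.125
EU = 4.375 + -49.0 + 42.0 + 16.125
= 13.50


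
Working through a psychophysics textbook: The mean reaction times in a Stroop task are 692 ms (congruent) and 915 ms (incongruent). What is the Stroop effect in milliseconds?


Stroop effect = RT(incongruent) - RT(congruent)
= 915 - 692
= 223 ms


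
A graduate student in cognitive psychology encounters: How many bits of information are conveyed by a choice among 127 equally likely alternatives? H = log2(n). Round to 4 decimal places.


H = log2(n)
H = log2(127)
= 6.9887


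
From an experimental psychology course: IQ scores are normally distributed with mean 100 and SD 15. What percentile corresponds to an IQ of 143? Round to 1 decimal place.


z = (IQ - mean) / SD
z = (143 - 100) / 15 = 2.8667
Percentile = Phi(2.8667) * 100
Phi(2.8667) = 0.997926
= 99.8


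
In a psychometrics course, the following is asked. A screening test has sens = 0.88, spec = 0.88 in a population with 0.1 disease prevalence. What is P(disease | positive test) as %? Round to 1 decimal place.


PPV = (sens * prev) / (sens * prev + (1-spec) * (1-prev))
Numerator = 0.88 * 0.1 = 0.088
P(positive and no disease) = (1 - spec) * (1 - prev) = (1 - 0.88) * (1 - 0.1) = 0.108
Denominator = 0.088 + 0.108 = 0.196
PPV = 0.088 / 0.196 = 0.44898
As percentage = 44.9


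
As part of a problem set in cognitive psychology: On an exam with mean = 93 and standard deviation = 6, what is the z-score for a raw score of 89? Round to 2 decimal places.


z = (X - mu) / sigma
= (89 - 93) / 6
= -4 / 6
= -0.67


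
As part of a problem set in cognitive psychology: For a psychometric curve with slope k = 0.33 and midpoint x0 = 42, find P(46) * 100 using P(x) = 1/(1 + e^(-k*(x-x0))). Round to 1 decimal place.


P(x) = 1/(1 + e^(-0.33*(46 - 42)))
Exponent = -0.33 * 4 = -1.32
e^(-1.32) = 0.267135
P = 1/(1 + 0.267135) = 0.789182
Percentage = 78.9


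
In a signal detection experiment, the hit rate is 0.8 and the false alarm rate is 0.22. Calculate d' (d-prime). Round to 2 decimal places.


d' = z(HR) - z(FAR)
z(0.8) = 0.8416
z(0.22) = -0.7722
d' = 0.8416 - -0.7722
= 1.61


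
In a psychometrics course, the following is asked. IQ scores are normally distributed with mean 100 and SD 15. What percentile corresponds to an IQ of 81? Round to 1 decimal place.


z = (IQ - mean) / SD
z = (81 - 100) / 15 = -1.2667
Percentile = Phi(-1.2667) * 100
Phi(-1.2667) = 0.102631
= 10.3


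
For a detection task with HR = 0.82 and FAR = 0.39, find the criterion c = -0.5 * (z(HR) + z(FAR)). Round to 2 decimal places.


c = -0.5 * (z(HR) + z(FAR))
z(0.82) = 0.9154
z(0.39) = -0.2793
c = -0.5 * (0.9154 + -0.2793)
= -0.5 * 0.6361
= -0.32


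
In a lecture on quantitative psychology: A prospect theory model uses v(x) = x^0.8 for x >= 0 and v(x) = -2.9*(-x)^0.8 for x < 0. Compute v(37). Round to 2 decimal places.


Since x = 37 >= 0, use v(x) = x^0.8
37^0.8 = 17.9706
v(37) = 17.97


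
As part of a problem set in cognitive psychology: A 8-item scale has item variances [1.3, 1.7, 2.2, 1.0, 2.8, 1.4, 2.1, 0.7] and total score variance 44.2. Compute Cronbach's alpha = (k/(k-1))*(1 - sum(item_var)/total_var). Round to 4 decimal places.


alpha = (k/(k-1)) * (1 - sum(s_i^2)/s_total^2)
sum(item variances) = 13.2
k/(k-1) = 8/7 = 1.142857
1 - 13.2/44.2 = 1 - 0.298643 = 0.701357
alpha = 1.142857 * 0.701357
= 0.8016


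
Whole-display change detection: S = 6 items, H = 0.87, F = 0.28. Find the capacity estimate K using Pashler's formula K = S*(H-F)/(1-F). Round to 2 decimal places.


K = S * (H - F) / (1 - F)
H - F = 0.59
1 - F = 0.72
K = 6 * 0.59 / 0.72
= 4.92


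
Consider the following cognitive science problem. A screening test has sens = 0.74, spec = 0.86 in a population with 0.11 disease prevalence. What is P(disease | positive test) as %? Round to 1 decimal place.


PPV = (sens * prev) / (sens * prev + (1-spec) * (1-prev))
Numerator = 0.74 * 0.11 = 0.0814
P(positive and no disease) = (1 - spec) * (1 - prev) = (1 - 0.86) * (1 - 0.11) = 0.1246
Denominator = 0.0814 + 0.1246 = 0.206
PPV = 0.0814 / 0.206 = 0.395146
As percentage = 39.5


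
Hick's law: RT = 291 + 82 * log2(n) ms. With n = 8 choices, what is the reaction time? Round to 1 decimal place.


RT = 291 + 82 * log2(8)
log2(8) = 3.0
RT = 291 + 82 * 3.0
= 291 + 246.0
= 537.0 ms


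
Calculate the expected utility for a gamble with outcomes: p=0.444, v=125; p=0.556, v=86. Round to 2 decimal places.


EU = sum(p_i * v_i)
0.444 * 125 = 55.5
0.556 * 86 = 47.816
EU = 55.5 + 47.816
= 103.32


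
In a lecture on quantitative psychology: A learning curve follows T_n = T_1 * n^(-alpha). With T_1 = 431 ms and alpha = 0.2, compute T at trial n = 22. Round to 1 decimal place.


T_n = 431 * 22^(-0.2)
22^(-0.2) = 0.538909
T_n = 431 * 0.538909
= 232.3 ms


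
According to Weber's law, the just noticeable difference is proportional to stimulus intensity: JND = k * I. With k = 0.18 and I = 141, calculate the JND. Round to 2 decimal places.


JND = k * I
JND = 0.18 * 141
= 25.38


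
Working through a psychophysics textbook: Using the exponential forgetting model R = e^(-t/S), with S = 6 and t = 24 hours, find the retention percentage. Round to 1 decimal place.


R = e^(-t/S)
-t/S = -24/6 = -4.0
R = e^(-4.0) = 0.018316
Percentage = 0.018316 * 100
= 1.8


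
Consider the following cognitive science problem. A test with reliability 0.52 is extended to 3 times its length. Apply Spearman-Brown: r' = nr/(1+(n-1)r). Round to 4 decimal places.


r_new = n*r / (1 + (n-1)*r)
Numerator = 3 * 0.52 = 1.56
Denominator = 1 + 2 * 0.52 = 2.04
r_new = 1.56 / 2.04
= 0.7647


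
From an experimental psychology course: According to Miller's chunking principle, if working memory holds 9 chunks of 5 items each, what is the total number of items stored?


Total items = chunks * items_per_chunk
= 9 * 5
= 45


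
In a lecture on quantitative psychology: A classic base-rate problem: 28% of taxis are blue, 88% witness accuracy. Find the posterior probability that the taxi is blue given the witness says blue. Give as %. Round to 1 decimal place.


P(blue | says blue) = P(says blue | blue)*P(blue) / [P(says blue | blue)*P(blue) + P(says blue | not blue)*P(not blue)]
Numerator = 0.88 * 0.28 = 0.2464
False identification = 0.12 * 0.72 = 0.0864
P = 0.2464 / (0.2464 + 0.0864)
= 0.2464 / 0.3328
As percentage = 74.0


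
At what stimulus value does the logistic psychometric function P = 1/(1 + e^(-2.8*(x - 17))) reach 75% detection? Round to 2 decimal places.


At P = 0.75: 0.75 = 1/(1 + e^(-k*(x-x0)))
Solving: e^(-k*(x-x0)) = 1/3
x = x0 + ln(3)/k
ln(3) = 1.0986
x = 17 + 1.0986/2.8
= 17 + 0.3924
= 17.39


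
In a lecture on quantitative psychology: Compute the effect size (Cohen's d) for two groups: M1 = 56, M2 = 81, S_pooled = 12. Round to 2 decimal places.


Cohen's d = (M1 - M2) / S_pooled
= (56 - 81) / 12
= -25 / 12
= -2.08


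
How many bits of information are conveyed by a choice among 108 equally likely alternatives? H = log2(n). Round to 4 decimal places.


H = log2(n)
H = log2(108)
= 6.7549


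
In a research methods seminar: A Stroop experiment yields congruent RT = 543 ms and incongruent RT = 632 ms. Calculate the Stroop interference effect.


Stroop effect = RT(incongruent) - RT(congruent)
= 632 - 543
= 89 ms


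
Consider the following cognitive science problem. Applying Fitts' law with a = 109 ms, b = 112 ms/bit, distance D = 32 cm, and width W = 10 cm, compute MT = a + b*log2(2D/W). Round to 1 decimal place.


MT = 109 + 112 * log2(2*32/10)
2D/W = 6.4
log2(6.4) = 2.6781
MT = 109 + 112 * 2.6781
= 408.9 ms


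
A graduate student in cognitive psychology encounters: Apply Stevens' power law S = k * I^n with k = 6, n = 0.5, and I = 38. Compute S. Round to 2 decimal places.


S = 6 * 38^0.5
38^0.5 = 6.1644
S = 6 * 6.1644
= 36.99


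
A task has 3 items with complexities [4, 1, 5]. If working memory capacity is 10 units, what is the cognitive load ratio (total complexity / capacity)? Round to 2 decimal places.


Total complexity = 4 + 1 + 5 = 10
Load = total / capacity = 10 / 10
= 1.00


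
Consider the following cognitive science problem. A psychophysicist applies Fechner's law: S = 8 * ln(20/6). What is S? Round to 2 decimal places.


S = 8 * ln(20/6)
I/I0 = 3.333333
ln(3.333333) = 1.204
S = 8 * 1.204
= 9.63


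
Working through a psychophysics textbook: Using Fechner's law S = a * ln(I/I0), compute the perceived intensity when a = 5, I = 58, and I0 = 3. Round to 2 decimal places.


S = 5 * ln(58/3)
I/I0 = 19.333333
ln(19.333333) = 2.9618
S = 5 * 2.9618
= 14.81


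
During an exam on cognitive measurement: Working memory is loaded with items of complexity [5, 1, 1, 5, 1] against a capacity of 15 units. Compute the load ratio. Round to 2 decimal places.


Total complexity = 5 + 1 + 1 + 5 + 1 = 13
Load = total / capacity = 13 / 15
= 0.87


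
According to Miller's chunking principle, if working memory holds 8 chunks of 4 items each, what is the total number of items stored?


Total items = chunks * items_per_chunk
= 8 * 4
= 32


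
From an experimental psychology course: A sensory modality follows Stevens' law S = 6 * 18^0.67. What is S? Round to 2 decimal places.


S = 6 * 18^0.67
18^0.67 = 6.9348
S = 6 * 6.9348
= 41.61
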